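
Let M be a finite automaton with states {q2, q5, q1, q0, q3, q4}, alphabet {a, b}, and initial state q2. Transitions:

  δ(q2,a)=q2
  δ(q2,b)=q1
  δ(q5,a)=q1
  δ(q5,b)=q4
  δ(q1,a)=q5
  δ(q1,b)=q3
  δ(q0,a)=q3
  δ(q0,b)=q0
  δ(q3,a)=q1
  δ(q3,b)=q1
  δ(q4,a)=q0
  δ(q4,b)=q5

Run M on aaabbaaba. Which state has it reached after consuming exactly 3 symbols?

Trace: q2 -a-> q2 -a-> q2 -a-> q2
After 3 symbols: q2.

q2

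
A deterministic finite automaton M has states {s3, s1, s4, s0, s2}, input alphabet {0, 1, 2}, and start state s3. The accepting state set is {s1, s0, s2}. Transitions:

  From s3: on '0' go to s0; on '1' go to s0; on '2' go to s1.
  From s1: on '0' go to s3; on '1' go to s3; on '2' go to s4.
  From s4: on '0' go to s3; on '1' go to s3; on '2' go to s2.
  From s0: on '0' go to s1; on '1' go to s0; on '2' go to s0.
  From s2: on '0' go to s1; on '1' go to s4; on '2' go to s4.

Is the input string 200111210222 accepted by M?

start at s3
read '2': s3 → s1
read '0': s1 → s3
read '0': s3 → s0
read '1': s0 → s0
read '1': s0 → s0
read '1': s0 → s0
read '2': s0 → s0
read '1': s0 → s0
read '0': s0 → s1
read '2': s1 → s4
read '2': s4 → s2
read '2': s2 → s4
End state s4 is not accepting.

No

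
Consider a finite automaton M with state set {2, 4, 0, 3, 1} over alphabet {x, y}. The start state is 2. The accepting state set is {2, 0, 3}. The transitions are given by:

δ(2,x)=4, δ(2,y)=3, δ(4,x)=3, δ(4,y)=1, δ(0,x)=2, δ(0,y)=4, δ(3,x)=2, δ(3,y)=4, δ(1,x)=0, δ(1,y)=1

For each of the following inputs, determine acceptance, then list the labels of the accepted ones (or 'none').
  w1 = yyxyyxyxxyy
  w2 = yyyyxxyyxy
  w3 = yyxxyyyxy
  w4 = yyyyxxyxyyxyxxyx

w4

w1: 2 → 3 → 4 → 3 → 4 → 1 → 0 → 4 → 3 → 2 → 3 → 4  → end 4, rejected
w2: 2 → 3 → 4 → 1 → 1 → 0 → 2 → 3 → 4 → 3 → 4  → end 4, rejected
w3: 2 → 3 → 4 → 3 → 2 → 3 → 4 → 1 → 0 → 4  → end 4, rejected
w4: 2 → 3 → 4 → 1 → 1 → 0 → 2 → 3 → 2 → 3 → 4 → 3 → 4 → 3 → 2 → 3 → 2  → end 2, accepted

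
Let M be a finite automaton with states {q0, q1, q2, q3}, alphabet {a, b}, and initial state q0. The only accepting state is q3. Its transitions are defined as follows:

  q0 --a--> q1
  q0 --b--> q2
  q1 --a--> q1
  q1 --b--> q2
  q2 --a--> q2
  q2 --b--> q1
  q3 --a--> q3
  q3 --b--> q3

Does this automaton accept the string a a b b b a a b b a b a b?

start at q0
read 'a': q0 → q1
read 'a': q1 → q1
read 'b': q1 → q2
read 'b': q2 → q1
read 'b': q1 → q2
read 'a': q2 → q2
read 'a': q2 → q2
read 'b': q2 → q1
read 'b': q1 → q2
read 'a': q2 → q2
read 'b': q2 → q1
read 'a': q1 → q1
read 'b': q1 → q2
End state q2 is not accepting.

No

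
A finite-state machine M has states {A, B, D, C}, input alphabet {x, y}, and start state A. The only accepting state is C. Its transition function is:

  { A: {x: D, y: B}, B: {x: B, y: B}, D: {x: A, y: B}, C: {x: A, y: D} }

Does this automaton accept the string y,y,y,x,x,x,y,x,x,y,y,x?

Trace: A -y-> B -y-> B -y-> B -x-> B -x-> B -x-> B -y-> B -x-> B -x-> B -y-> B -y-> B -x-> B
End state B is not accepting.

No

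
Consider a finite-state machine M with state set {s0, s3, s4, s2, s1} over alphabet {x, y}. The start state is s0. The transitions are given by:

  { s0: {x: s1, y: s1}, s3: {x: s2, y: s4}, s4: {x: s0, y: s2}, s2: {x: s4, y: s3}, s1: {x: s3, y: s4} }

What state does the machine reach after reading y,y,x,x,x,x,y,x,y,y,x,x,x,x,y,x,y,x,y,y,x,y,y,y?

s2

Trace: s0 -y-> s1 -y-> s4 -x-> s0 -x-> s1 -x-> s3 -x-> s2 -y-> s3 -x-> s2 -y-> s3 -y-> s4 -x-> s0 -x-> s1 -x-> s3 -x-> s2 -y-> s3 -x-> s2 -y-> s3 -x-> s2 -y-> s3 -y-> s4 -x-> s0 -y-> s1 -y-> s4 -y-> s2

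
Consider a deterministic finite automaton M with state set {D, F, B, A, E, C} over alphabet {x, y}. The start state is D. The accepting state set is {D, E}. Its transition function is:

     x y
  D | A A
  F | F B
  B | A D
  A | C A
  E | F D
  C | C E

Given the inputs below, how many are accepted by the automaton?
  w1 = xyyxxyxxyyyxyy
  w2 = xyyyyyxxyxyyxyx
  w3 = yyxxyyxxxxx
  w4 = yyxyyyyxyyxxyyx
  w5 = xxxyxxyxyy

1

w1: Trace: D -x-> A -y-> A -y-> A -x-> C -x-> C -y-> E -x-> F -x-> F -y-> B -y-> D -y-> A -x-> C -y-> E -y-> D  → end D, accepted
w2: Trace: D -x-> A -y-> A -y-> A -y-> A -y-> A -y-> A -x-> C -x-> C -y-> E -x-> F -y-> B -y-> D -x-> A -y-> A -x-> C  → end C, rejected
w3: Trace: D -y-> A -y-> A -x-> C -x-> C -y-> E -y-> D -x-> A -x-> C -x-> C -x-> C -x-> C  → end C, rejected
w4: Trace: D -y-> A -y-> A -x-> C -y-> E -y-> D -y-> A -y-> A -x-> C -y-> E -y-> D -x-> A -x-> C -y-> E -y-> D -x-> A  → end A, rejected
w5: Trace: D -x-> A -x-> C -x-> C -y-> E -x-> F -x-> F -y-> B -x-> A -y-> A -y-> A  → end A, rejected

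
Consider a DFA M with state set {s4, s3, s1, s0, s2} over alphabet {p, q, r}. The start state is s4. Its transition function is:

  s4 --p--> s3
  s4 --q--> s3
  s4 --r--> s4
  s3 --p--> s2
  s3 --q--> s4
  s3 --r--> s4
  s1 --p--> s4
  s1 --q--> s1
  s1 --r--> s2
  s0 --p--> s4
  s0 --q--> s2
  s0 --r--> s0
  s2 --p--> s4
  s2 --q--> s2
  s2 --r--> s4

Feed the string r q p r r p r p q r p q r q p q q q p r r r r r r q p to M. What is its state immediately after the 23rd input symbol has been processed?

s4

Trace: s4 -r-> s4 -q-> s3 -p-> s2 -r-> s4 -r-> s4 -p-> s3 -r-> s4 -p-> s3 -q-> s4 -r-> s4 -p-> s3 -q-> s4 -r-> s4 -q-> s3 -p-> s2 -q-> s2 -q-> s2 -q-> s2 -p-> s4 -r-> s4 -r-> s4 -r-> s4 -r-> s4
After 23 symbols: s4.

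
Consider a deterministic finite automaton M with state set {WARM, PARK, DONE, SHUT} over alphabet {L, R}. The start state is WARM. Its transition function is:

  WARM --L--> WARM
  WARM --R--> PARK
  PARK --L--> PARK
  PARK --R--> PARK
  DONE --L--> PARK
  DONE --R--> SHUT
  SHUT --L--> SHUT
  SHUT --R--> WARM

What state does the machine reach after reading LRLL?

PARK

start at WARM
read 'L': WARM → WARM
read 'R': WARM → PARK
read 'L': PARK → PARK
read 'L': PARK → PARK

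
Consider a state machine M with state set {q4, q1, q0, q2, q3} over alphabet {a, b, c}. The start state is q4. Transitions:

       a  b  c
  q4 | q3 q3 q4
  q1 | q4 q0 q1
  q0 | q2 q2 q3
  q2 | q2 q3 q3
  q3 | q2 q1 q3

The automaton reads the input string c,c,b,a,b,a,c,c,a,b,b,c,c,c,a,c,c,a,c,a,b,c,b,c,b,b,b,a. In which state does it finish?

start at q4
read 'c': q4 → q4
read 'c': q4 → q4
read 'b': q4 → q3
read 'a': q3 → q2
read 'b': q2 → q3
read 'a': q3 → q2
read 'c': q2 → q3
read 'c': q3 → q3
read 'a': q3 → q2
read 'b': q2 → q3
read 'b': q3 → q1
read 'c': q1 → q1
read 'c': q1 → q1
read 'c': q1 → q1
read 'a': q1 → q4
read 'c': q4 → q4
read 'c': q4 → q4
read 'a': q4 → q3
read 'c': q3 → q3
read 'a': q3 → q2
read 'b': q2 → q3
read 'c': q3 → q3
read 'b': q3 → q1
read 'c': q1 → q1
read 'b': q1 → q0
read 'b': q0 → q2
read 'b': q2 → q3
read 'a': q3 → q2

q2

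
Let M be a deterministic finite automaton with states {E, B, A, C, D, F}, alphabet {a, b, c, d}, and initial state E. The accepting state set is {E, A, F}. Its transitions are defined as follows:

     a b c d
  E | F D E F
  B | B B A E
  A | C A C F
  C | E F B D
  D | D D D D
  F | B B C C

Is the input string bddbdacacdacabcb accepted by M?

E → D → D → D → D → D → D → D → D → D → D → D → D → D → D → D → D
End state D is not accepting.

No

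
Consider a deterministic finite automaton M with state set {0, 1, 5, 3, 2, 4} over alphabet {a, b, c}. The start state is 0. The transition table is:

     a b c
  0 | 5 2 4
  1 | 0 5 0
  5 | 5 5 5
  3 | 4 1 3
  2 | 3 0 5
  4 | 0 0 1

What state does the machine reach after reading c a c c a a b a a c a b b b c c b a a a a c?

0 → 4 → 0 → 4 → 1 → 0 → 5 → 5 → 5 → 5 → 5 → 5 → 5 → 5 → 5 → 5 → 5 → 5 → 5 → 5 → 5 → 5 → 5

5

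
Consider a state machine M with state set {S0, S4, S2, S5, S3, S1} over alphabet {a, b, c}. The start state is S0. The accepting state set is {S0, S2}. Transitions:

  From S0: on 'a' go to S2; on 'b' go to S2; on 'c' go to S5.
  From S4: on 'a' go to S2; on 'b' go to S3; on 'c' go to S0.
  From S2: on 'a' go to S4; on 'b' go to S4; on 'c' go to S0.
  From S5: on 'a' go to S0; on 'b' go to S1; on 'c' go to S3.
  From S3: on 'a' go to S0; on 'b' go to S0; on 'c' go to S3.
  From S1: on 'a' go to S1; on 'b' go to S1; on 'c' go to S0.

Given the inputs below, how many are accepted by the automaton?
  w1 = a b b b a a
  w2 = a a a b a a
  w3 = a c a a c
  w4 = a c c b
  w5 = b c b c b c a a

1

w1: S0 → S2 → S4 → S3 → S0 → S2 → S4  → end S4, rejected
w2: S0 → S2 → S4 → S2 → S4 → S2 → S4  → end S4, rejected
w3: S0 → S2 → S0 → S2 → S4 → S0  → end S0, accepted
w4: S0 → S2 → S0 → S5 → S1  → end S1, rejected
w5: S0 → S2 → S0 → S2 → S0 → S2 → S0 → S2 → S4  → end S4, rejected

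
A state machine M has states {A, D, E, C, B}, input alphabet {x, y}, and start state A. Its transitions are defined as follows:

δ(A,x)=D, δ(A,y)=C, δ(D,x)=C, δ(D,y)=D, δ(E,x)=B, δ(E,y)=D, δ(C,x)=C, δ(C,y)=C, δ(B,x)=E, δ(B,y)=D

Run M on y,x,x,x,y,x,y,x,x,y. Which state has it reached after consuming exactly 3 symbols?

C

A → C → C → C
After 3 symbols: C.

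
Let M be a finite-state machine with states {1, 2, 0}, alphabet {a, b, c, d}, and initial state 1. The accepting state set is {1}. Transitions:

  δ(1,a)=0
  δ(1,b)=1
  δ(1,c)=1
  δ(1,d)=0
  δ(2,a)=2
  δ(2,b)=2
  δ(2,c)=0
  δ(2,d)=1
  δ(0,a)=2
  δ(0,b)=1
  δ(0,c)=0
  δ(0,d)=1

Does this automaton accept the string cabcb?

Yes

1 → 1 → 0 → 1 → 1 → 1
End state 1 is accepting.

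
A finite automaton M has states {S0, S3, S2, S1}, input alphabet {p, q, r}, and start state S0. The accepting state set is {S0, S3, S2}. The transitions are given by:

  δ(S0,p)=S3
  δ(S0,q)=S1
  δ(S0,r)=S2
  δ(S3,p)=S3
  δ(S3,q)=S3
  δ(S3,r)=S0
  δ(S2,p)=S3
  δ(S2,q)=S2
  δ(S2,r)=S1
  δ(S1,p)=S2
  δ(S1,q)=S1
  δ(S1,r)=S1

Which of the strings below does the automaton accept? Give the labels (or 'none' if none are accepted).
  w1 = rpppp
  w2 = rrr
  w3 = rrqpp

w1, w3

w1: S0 → S2 → S3 → S3 → S3 → S3  → end S3, accepted
w2: S0 → S2 → S1 → S1  → end S1, rejected
w3: S0 → S2 → S1 → S1 → S2 → S3  → end S3, accepted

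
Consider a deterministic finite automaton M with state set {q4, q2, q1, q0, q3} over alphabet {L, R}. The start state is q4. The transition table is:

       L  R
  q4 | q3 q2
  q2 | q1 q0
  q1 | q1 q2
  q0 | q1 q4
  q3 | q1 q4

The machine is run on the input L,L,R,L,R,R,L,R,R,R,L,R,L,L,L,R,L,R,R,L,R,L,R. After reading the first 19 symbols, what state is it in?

q0

start at q4
read 'L': q4 → q3
read 'L': q3 → q1
read 'R': q1 → q2
read 'L': q2 → q1
read 'R': q1 → q2
read 'R': q2 → q0
read 'L': q0 → q1
read 'R': q1 → q2
read 'R': q2 → q0
read 'R': q0 → q4
read 'L': q4 → q3
read 'R': q3 → q4
read 'L': q4 → q3
read 'L': q3 → q1
read 'L': q1 → q1
read 'R': q1 → q2
read 'L': q2 → q1
read 'R': q1 → q2
read 'R': q2 → q0
After 19 symbols: q0.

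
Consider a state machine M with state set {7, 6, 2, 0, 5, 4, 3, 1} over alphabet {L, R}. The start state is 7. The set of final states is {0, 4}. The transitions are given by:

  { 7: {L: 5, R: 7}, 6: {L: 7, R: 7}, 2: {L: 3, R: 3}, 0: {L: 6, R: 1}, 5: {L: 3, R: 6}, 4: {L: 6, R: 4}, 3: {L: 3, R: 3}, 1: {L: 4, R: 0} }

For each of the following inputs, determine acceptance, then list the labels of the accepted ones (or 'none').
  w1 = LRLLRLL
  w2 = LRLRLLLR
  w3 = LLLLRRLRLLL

w1:
  start at 7
  read 'L': 7 → 5
  read 'R': 5 → 6
  read 'L': 6 → 7
  read 'L': 7 → 5
  read 'R': 5 → 6
  read 'L': 6 → 7
  read 'L': 7 → 5
  end 5, rejected
w2:
  start at 7
  read 'L': 7 → 5
  read 'R': 5 → 6
  read 'L': 6 → 7
  read 'R': 7 → 7
  read 'L': 7 → 5
  read 'L': 5 → 3
  read 'L': 3 → 3
  read 'R': 3 → 3
  end 3, rejected
w3:
  start at 7
  read 'L': 7 → 5
  read 'L': 5 → 3
  read 'L': 3 → 3
  read 'L': 3 → 3
  read 'R': 3 → 3
  read 'R': 3 → 3
  read 'L': 3 → 3
  read 'R': 3 → 3
  read 'L': 3 → 3
  read 'L': 3 → 3
  read 'L': 3 → 3
  end 3, rejected

none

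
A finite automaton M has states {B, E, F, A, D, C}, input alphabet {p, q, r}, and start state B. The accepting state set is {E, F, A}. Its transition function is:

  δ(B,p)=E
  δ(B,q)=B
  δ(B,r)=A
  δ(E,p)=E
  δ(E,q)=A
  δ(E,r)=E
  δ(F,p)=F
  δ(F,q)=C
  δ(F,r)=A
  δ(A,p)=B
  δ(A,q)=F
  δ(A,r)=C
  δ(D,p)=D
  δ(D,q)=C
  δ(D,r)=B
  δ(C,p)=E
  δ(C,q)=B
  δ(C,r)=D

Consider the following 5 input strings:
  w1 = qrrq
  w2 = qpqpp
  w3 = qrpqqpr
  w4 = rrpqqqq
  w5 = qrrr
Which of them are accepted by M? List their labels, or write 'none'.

w1: B → B → A → C → B  → end B, rejected
w2: B → B → E → A → B → E  → end E, accepted
w3: B → B → A → B → B → B → E → E  → end E, accepted
w4: B → A → C → E → A → F → C → B  → end B, rejected
w5: B → B → A → C → D  → end D, rejected

w2, w3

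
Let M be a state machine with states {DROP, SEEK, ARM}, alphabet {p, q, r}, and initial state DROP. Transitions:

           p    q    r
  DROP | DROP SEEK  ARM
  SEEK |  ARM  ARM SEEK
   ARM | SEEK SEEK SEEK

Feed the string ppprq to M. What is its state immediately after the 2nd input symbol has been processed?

DROP → DROP → DROP
After 2 symbols: DROP.

DROP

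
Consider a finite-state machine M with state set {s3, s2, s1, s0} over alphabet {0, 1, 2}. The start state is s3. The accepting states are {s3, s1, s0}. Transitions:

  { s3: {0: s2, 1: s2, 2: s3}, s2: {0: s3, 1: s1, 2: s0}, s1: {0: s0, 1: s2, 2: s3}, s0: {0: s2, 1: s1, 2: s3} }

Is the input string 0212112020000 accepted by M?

s3 → s2 → s0 → s1 → s3 → s2 → s1 → s3 → s2 → s0 → s2 → s3 → s2 → s3
End state s3 is accepting.

Yes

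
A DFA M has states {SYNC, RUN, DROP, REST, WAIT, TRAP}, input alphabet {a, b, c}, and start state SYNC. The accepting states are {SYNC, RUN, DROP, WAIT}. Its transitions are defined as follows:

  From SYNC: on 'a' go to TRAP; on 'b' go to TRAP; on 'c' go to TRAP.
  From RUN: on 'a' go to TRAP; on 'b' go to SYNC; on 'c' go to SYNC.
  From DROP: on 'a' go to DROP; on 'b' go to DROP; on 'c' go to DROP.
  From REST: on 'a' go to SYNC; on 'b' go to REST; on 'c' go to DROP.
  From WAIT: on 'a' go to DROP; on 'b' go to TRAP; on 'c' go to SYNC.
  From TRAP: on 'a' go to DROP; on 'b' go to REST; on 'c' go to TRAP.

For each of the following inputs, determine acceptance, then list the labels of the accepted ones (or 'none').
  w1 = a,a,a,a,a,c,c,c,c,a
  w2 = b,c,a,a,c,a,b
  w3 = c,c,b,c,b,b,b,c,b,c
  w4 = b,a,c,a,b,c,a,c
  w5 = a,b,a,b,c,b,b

w1: SYNC → TRAP → DROP → DROP → DROP → DROP → DROP → DROP → DROP → DROP → DROP  → end DROP, accepted
w2: SYNC → TRAP → TRAP → DROP → DROP → DROP → DROP → DROP  → end DROP, accepted
w3: SYNC → TRAP → TRAP → REST → DROP → DROP → DROP → DROP → DROP → DROP → DROP  → end DROP, accepted
w4: SYNC → TRAP → DROP → DROP → DROP → DROP → DROP → DROP → DROP  → end DROP, accepted
w5: SYNC → TRAP → REST → SYNC → TRAP → TRAP → REST → REST  → end REST, rejected

w1, w2, w3, w4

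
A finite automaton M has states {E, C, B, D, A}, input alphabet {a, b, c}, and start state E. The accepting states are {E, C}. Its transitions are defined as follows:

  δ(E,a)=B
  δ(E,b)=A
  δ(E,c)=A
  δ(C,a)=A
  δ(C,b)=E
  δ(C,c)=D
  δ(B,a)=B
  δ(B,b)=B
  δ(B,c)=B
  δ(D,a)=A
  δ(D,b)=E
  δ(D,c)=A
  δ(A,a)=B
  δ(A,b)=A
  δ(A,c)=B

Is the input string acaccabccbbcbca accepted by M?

No

Trace: E -a-> B -c-> B -a-> B -c-> B -c-> B -a-> B -b-> B -c-> B -c-> B -b-> B -b-> B -c-> B -b-> B -c-> B -a-> B
End state B is not accepting.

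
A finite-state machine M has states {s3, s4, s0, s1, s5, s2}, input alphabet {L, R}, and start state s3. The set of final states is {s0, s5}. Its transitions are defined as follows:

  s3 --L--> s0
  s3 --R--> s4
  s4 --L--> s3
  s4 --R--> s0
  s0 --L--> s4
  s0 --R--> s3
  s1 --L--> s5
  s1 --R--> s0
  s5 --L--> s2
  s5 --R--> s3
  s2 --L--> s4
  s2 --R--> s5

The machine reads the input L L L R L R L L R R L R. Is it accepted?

s3 → s0 → s4 → s3 → s4 → s3 → s4 → s3 → s0 → s3 → s4 → s3 → s4
End state s4 is not accepting.

No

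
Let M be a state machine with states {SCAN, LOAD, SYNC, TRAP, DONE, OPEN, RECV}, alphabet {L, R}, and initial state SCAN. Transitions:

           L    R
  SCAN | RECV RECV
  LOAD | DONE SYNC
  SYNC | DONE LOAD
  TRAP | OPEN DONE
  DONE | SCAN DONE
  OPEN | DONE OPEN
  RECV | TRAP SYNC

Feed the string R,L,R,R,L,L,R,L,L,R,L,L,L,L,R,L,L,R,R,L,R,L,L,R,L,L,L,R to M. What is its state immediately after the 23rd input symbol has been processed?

Trace: SCAN -R-> RECV -L-> TRAP -R-> DONE -R-> DONE -L-> SCAN -L-> RECV -R-> SYNC -L-> DONE -L-> SCAN -R-> RECV -L-> TRAP -L-> OPEN -L-> DONE -L-> SCAN -R-> RECV -L-> TRAP -L-> OPEN -R-> OPEN -R-> OPEN -L-> DONE -R-> DONE -L-> SCAN -L-> RECV
After 23 symbols: RECV.

RECV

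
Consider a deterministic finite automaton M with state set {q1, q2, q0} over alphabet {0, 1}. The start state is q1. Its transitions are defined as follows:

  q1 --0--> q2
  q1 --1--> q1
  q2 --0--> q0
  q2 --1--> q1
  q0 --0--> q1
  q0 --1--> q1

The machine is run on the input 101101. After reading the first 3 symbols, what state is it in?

q1 → q1 → q2 → q1
After 3 symbols: q1.

q1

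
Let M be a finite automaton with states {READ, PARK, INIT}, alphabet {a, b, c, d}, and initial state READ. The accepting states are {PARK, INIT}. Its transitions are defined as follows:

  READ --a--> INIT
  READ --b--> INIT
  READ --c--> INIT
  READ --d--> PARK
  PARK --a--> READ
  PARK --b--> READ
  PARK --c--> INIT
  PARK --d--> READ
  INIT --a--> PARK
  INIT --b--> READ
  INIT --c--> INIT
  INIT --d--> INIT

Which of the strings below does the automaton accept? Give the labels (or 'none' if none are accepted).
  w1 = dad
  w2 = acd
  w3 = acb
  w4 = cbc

w1, w2, w4

w1: READ → PARK → READ → PARK  → end PARK, accepted
w2: READ → INIT → INIT → INIT  → end INIT, accepted
w3: READ → INIT → INIT → READ  → end READ, rejected
w4: READ → INIT → READ → INIT  → end INIT, accepted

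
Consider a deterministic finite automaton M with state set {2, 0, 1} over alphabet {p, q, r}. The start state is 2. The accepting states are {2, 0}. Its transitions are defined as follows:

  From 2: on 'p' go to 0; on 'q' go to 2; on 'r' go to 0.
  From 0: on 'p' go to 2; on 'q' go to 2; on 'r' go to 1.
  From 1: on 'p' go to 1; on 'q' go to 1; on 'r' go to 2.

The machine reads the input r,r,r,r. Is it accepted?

Yes

Trace: 2 -r-> 0 -r-> 1 -r-> 2 -r-> 0
End state 0 is accepting.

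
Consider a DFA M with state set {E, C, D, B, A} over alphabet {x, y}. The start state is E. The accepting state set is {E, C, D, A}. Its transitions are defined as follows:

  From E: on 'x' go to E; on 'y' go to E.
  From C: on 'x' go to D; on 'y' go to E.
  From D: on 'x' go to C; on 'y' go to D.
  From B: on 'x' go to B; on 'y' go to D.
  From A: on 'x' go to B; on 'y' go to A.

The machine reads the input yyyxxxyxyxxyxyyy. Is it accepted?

Yes

Trace: E -y-> E -y-> E -y-> E -x-> E -x-> E -x-> E -y-> E -x-> E -y-> E -x-> E -x-> E -y-> E -x-> E -y-> E -y-> E -y-> E
End state E is accepting.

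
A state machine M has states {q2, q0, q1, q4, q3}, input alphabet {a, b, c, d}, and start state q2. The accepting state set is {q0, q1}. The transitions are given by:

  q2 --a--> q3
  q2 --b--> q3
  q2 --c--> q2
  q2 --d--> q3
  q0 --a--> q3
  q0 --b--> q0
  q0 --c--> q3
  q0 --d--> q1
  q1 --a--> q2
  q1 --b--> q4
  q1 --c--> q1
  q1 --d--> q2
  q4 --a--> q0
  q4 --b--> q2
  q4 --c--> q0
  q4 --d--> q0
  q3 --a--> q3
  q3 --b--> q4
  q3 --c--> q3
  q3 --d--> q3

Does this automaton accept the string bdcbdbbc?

No

start at q2
read 'b': q2 → q3
read 'd': q3 → q3
read 'c': q3 → q3
read 'b': q3 → q4
read 'd': q4 → q0
read 'b': q0 → q0
read 'b': q0 → q0
read 'c': q0 → q3
End state q3 is not accepting.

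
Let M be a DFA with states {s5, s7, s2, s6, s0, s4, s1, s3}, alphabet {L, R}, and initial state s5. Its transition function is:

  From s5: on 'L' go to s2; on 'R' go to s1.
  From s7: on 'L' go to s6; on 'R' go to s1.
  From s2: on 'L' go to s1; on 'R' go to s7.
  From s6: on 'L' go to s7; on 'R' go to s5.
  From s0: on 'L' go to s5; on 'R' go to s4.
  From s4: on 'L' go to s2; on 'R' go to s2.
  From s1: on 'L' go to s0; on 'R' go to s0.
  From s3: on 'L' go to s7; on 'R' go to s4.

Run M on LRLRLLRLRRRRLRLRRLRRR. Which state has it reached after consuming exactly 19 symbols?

start at s5
read 'L': s5 → s2
read 'R': s2 → s7
read 'L': s7 → s6
read 'R': s6 → s5
read 'L': s5 → s2
read 'L': s2 → s1
read 'R': s1 → s0
read 'L': s0 → s5
read 'R': s5 → s1
read 'R': s1 → s0
read 'R': s0 → s4
read 'R': s4 → s2
read 'L': s2 → s1
read 'R': s1 → s0
read 'L': s0 → s5
read 'R': s5 → s1
read 'R': s1 → s0
read 'L': s0 → s5
read 'R': s5 → s1
After 19 symbols: s1.

s1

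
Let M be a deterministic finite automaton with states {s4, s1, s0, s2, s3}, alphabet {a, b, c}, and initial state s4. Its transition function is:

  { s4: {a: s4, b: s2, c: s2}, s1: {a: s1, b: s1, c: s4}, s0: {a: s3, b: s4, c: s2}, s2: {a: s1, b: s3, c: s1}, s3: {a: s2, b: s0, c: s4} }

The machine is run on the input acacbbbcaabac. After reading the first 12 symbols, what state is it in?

s1

s4 → s4 → s2 → s1 → s4 → s2 → s3 → s0 → s2 → s1 → s1 → s1 → s1
After 12 symbols: s1.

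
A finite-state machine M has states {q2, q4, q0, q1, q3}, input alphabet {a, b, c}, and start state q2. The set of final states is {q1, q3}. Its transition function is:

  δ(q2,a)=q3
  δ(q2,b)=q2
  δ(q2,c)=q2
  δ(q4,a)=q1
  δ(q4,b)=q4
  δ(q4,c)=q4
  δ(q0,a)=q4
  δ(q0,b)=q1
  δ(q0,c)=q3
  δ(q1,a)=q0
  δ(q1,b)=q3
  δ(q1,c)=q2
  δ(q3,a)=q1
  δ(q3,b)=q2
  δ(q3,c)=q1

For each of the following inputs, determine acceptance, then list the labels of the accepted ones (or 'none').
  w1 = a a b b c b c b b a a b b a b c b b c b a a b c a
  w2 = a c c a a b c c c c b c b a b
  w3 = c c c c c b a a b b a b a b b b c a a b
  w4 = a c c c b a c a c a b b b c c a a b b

w3

w1: q2 → q3 → q1 → q3 → q2 → q2 → q2 → q2 → q2 → q2 → q3 → q1 → q3 → q2 → q3 → q2 → q2 → q2 → q2 → q2 → q2 → q3 → q1 → q3 → q1 → q0  → end q0, rejected
w2: q2 → q3 → q1 → q2 → q3 → q1 → q3 → q1 → q2 → q2 → q2 → q2 → q2 → q2 → q3 → q2  → end q2, rejected
w3: q2 → q2 → q2 → q2 → q2 → q2 → q2 → q3 → q1 → q3 → q2 → q3 → q2 → q3 → q2 → q2 → q2 → q2 → q3 → q1 → q3  → end q3, accepted
w4: q2 → q3 → q1 → q2 → q2 → q2 → q3 → q1 → q0 → q3 → q1 → q3 → q2 → q2 → q2 → q2 → q3 → q1 → q3 → q2  → end q2, rejected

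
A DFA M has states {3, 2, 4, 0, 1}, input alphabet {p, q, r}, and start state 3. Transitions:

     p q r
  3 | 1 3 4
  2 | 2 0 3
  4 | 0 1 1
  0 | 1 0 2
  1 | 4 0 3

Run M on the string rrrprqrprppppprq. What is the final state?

3 → 4 → 1 → 3 → 1 → 3 → 3 → 4 → 0 → 2 → 2 → 2 → 2 → 2 → 2 → 3 → 3

3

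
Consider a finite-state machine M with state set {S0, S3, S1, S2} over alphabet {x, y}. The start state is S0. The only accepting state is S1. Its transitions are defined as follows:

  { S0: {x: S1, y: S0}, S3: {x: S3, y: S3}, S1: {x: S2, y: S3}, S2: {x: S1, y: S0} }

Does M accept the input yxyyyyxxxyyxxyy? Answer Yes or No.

start at S0
read 'y': S0 → S0
read 'x': S0 → S1
read 'y': S1 → S3
read 'y': S3 → S3
read 'y': S3 → S3
read 'y': S3 → S3
read 'x': S3 → S3
read 'x': S3 → S3
read 'x': S3 → S3
read 'y': S3 → S3
read 'y': S3 → S3
read 'x': S3 → S3
read 'x': S3 → S3
read 'y': S3 → S3
read 'y': S3 → S3
End state S3 is not accepting.

No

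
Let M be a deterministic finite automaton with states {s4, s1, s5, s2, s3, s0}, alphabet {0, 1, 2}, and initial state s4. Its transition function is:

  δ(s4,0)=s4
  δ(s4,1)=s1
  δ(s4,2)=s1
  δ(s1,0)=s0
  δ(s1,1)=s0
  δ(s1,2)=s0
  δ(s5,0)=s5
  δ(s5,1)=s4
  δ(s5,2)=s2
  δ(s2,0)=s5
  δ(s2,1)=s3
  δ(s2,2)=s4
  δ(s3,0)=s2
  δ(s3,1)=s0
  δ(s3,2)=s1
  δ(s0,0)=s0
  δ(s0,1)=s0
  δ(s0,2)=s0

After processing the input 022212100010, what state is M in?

s4 → s4 → s1 → s0 → s0 → s0 → s0 → s0 → s0 → s0 → s0 → s0 → s0

s0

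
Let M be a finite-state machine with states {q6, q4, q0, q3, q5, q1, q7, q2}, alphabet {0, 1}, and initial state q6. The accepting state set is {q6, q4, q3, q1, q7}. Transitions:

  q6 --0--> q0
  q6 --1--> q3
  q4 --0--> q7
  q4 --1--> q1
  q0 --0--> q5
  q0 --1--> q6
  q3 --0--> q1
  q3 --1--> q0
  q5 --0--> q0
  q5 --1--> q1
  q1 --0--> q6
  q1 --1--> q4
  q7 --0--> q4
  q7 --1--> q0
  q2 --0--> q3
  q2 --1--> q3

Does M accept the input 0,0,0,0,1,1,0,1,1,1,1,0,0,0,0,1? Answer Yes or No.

Yes

Trace: q6 -0-> q0 -0-> q5 -0-> q0 -0-> q5 -1-> q1 -1-> q4 -0-> q7 -1-> q0 -1-> q6 -1-> q3 -1-> q0 -0-> q5 -0-> q0 -0-> q5 -0-> q0 -1-> q6
End state q6 is accepting.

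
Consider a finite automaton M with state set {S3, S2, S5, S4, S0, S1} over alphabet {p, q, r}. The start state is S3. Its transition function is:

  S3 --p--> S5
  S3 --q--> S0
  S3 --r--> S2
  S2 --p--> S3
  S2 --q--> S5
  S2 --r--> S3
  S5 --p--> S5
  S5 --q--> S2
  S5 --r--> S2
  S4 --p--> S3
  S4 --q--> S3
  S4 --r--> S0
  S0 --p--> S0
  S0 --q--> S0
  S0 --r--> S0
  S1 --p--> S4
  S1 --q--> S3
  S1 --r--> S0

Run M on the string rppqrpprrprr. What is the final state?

S3

start at S3
read 'r': S3 → S2
read 'p': S2 → S3
read 'p': S3 → S5
read 'q': S5 → S2
read 'r': S2 → S3
read 'p': S3 → S5
read 'p': S5 → S5
read 'r': S5 → S2
read 'r': S2 → S3
read 'p': S3 → S5
read 'r': S5 → S2
read 'r': S2 → S3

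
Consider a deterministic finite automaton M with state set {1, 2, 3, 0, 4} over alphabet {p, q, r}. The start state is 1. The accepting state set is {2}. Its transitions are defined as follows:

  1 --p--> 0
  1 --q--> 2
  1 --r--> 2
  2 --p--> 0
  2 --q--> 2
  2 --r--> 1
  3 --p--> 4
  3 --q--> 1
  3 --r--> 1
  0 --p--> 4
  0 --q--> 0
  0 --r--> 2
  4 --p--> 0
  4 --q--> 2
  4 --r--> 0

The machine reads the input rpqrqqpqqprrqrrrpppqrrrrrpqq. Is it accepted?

No

Trace: 1 -r-> 2 -p-> 0 -q-> 0 -r-> 2 -q-> 2 -q-> 2 -p-> 0 -q-> 0 -q-> 0 -p-> 4 -r-> 0 -r-> 2 -q-> 2 -r-> 1 -r-> 2 -r-> 1 -p-> 0 -p-> 4 -p-> 0 -q-> 0 -r-> 2 -r-> 1 -r-> 2 -r-> 1 -r-> 2 -p-> 0 -q-> 0 -q-> 0
End state 0 is not accepting.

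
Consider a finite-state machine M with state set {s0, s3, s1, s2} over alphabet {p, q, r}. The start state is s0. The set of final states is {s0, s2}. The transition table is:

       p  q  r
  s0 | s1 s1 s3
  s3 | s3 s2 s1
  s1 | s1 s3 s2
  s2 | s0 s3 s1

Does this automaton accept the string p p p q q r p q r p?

s0 → s1 → s1 → s1 → s3 → s2 → s1 → s1 → s3 → s1 → s1
End state s1 is not accepting.

No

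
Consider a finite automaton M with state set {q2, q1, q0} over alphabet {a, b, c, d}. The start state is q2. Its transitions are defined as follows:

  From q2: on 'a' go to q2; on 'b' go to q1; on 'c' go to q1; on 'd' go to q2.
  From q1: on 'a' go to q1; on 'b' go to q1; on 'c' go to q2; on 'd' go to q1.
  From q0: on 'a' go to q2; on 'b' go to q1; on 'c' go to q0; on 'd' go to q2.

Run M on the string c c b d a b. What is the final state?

Trace: q2 -c-> q1 -c-> q2 -b-> q1 -d-> q1 -a-> q1 -b-> q1

q1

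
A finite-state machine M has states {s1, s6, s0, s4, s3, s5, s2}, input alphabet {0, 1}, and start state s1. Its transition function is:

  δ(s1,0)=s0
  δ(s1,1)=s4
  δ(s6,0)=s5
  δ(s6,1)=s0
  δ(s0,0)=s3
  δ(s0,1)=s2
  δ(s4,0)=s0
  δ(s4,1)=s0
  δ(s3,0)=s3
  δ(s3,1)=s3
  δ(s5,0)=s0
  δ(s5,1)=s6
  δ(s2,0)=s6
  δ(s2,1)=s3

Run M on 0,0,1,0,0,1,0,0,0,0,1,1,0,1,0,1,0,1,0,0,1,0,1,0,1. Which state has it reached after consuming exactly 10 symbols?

s3

Trace: s1 -0-> s0 -0-> s3 -1-> s3 -0-> s3 -0-> s3 -1-> s3 -0-> s3 -0-> s3 -0-> s3 -0-> s3
After 10 symbols: s3.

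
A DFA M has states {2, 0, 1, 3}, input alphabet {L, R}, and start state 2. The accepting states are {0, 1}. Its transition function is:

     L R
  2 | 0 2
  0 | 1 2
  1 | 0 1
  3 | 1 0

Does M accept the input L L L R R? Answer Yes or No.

No

2 → 0 → 1 → 0 → 2 → 2
End state 2 is not accepting.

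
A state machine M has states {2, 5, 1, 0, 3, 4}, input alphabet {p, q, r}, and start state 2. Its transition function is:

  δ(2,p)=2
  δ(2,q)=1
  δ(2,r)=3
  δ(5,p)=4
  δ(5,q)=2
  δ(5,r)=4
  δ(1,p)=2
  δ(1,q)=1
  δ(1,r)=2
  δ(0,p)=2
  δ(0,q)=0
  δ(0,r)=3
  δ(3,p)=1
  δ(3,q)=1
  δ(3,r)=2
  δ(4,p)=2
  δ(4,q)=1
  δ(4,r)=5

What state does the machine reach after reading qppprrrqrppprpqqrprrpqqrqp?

2

start at 2
read 'q': 2 → 1
read 'p': 1 → 2
read 'p': 2 → 2
read 'p': 2 → 2
read 'r': 2 → 3
read 'r': 3 → 2
read 'r': 2 → 3
read 'q': 3 → 1
read 'r': 1 → 2
read 'p': 2 → 2
read 'p': 2 → 2
read 'p': 2 → 2
read 'r': 2 → 3
read 'p': 3 → 1
read 'q': 1 → 1
read 'q': 1 → 1
read 'r': 1 → 2
read 'p': 2 → 2
read 'r': 2 → 3
read 'r': 3 → 2
read 'p': 2 → 2
read 'q': 2 → 1
read 'q': 1 → 1
read 'r': 1 → 2
read 'q': 2 → 1
read 'p': 1 → 2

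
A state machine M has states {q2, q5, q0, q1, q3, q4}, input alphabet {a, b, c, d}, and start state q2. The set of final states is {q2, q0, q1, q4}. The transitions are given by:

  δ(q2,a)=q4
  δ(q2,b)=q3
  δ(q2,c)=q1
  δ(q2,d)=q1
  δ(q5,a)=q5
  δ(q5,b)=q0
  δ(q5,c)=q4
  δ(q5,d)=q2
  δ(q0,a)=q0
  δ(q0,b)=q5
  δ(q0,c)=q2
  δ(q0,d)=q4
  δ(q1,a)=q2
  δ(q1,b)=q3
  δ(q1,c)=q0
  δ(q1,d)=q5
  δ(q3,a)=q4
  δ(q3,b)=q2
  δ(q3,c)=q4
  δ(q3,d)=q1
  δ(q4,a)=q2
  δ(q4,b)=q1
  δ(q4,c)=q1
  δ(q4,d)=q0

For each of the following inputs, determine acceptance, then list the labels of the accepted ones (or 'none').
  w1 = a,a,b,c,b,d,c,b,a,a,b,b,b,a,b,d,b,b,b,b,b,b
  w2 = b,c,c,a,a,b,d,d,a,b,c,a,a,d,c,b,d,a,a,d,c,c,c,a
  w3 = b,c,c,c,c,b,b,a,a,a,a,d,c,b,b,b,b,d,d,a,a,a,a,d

w2, w3

w1:
  start at q2
  read 'a': q2 → q4
  read 'a': q4 → q2
  read 'b': q2 → q3
  read 'c': q3 → q4
  read 'b': q4 → q1
  read 'd': q1 → q5
  read 'c': q5 → q4
  read 'b': q4 → q1
  read 'a': q1 → q2
  read 'a': q2 → q4
  read 'b': q4 → q1
  read 'b': q1 → q3
  read 'b': q3 → q2
  read 'a': q2 → q4
  read 'b': q4 → q1
  read 'd': q1 → q5
  read 'b': q5 → q0
  read 'b': q0 → q5
  read 'b': q5 → q0
  read 'b': q0 → q5
  read 'b': q5 → q0
  read 'b': q0 → q5
  end q5, rejected
w2:
  start at q2
  read 'b': q2 → q3
  read 'c': q3 → q4
  read 'c': q4 → q1
  read 'a': q1 → q2
  read 'a': q2 → q4
  read 'b': q4 → q1
  read 'd': q1 → q5
  read 'd': q5 → q2
  read 'a': q2 → q4
  read 'b': q4 → q1
  read 'c': q1 → q0
  read 'a': q0 → q0
  read 'a': q0 → q0
  read 'd': q0 → q4
  read 'c': q4 → q1
  read 'b': q1 → q3
  read 'd': q3 → q1
  read 'a': q1 → q2
  read 'a': q2 → q4
  read 'd': q4 → q0
  read 'c': q0 → q2
  read 'c': q2 → q1
  read 'c': q1 → q0
  read 'a': q0 → q0
  end q0, accepted
w3:
  start at q2
  read 'b': q2 → q3
  read 'c': q3 → q4
  read 'c': q4 → q1
  read 'c': q1 → q0
  read 'c': q0 → q2
  read 'b': q2 → q3
  read 'b': q3 → q2
  read 'a': q2 → q4
  read 'a': q4 → q2
  read 'a': q2 → q4
  read 'a': q4 → q2
  read 'd': q2 → q1
  read 'c': q1 → q0
  read 'b': q0 → q5
  read 'b': q5 → q0
  read 'b': q0 → q5
  read 'b': q5 → q0
  read 'd': q0 → q4
  read 'd': q4 → q0
  read 'a': q0 → q0
  read 'a': q0 → q0
  read 'a': q0 → q0
  read 'a': q0 → q0
  read 'd': q0 → q4
  end q4, accepted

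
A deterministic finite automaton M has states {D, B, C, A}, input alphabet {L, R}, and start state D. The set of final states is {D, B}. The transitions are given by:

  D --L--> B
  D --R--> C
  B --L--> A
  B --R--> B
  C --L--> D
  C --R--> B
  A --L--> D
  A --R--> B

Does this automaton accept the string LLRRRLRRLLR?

D → B → A → B → B → B → A → B → B → A → D → C
End state C is not accepting.

No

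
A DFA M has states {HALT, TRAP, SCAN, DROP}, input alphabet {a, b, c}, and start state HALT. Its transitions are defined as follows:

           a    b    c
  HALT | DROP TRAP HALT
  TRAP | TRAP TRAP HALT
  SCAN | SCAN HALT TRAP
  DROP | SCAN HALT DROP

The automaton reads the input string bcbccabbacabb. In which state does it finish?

TRAP

start at HALT
read 'b': HALT → TRAP
read 'c': TRAP → HALT
read 'b': HALT → TRAP
read 'c': TRAP → HALT
read 'c': HALT → HALT
read 'a': HALT → DROP
read 'b': DROP → HALT
read 'b': HALT → TRAP
read 'a': TRAP → TRAP
read 'c': TRAP → HALT
read 'a': HALT → DROP
read 'b': DROP → HALT
read 'b': HALT → TRAP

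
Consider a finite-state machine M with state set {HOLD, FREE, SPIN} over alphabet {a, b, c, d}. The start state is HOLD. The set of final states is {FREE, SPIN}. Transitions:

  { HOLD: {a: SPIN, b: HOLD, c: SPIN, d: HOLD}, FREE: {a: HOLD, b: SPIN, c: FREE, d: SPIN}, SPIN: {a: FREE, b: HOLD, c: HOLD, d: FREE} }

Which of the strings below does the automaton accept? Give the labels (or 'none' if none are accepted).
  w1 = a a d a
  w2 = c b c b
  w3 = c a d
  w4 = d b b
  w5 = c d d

w1, w3, w5

w1:
  start at HOLD
  read 'a': HOLD → SPIN
  read 'a': SPIN → FREE
  read 'd': FREE → SPIN
  read 'a': SPIN → FREE
  end FREE, accepted
w2:
  start at HOLD
  read 'c': HOLD → SPIN
  read 'b': SPIN → HOLD
  read 'c': HOLD → SPIN
  read 'b': SPIN → HOLD
  end HOLD, rejected
w3:
  start at HOLD
  read 'c': HOLD → SPIN
  read 'a': SPIN → FREE
  read 'd': FREE → SPIN
  end SPIN, accepted
w4:
  start at HOLD
  read 'd': HOLD → HOLD
  read 'b': HOLD → HOLD
  read 'b': HOLD → HOLD
  end HOLD, rejected
w5:
  start at HOLD
  read 'c': HOLD → SPIN
  read 'd': SPIN → FREE
  read 'd': FREE → SPIN
  end SPIN, accepted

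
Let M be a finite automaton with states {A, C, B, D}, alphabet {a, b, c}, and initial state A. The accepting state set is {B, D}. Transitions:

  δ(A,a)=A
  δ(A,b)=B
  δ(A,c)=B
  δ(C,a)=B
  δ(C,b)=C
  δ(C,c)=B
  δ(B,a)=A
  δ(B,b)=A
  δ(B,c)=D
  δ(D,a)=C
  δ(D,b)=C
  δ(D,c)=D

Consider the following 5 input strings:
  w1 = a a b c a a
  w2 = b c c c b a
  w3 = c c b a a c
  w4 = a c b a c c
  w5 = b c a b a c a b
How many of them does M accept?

4

w1: A → A → A → B → D → C → B  → end B, accepted
w2: A → B → D → D → D → C → B  → end B, accepted
w3: A → B → D → C → B → A → B  → end B, accepted
w4: A → A → B → A → A → B → D  → end D, accepted
w5: A → B → D → C → C → B → D → C → C  → end C, rejected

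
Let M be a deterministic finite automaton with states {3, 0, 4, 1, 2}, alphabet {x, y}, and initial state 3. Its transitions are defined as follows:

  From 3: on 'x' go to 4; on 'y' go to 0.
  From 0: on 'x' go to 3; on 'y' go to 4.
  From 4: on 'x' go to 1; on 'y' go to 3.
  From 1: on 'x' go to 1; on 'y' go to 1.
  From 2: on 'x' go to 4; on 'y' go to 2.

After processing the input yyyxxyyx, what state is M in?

3 → 0 → 4 → 3 → 4 → 1 → 1 → 1 → 1

1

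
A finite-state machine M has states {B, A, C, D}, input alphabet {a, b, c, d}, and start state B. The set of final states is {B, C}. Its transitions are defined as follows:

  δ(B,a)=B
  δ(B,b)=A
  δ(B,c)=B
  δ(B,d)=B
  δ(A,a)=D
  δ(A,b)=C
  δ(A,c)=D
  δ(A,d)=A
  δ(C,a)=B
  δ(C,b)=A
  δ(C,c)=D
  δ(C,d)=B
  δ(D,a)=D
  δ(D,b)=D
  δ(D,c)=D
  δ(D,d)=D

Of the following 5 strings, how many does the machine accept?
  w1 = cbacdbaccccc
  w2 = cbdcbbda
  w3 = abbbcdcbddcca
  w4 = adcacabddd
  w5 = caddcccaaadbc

w1: B → B → A → D → D → D → D → D → D → D → D → D → D  → end D, rejected
w2: B → B → A → A → D → D → D → D → D  → end D, rejected
w3: B → B → A → C → A → D → D → D → D → D → D → D → D → D  → end D, rejected
w4: B → B → B → B → B → B → B → A → A → A → A  → end A, rejected
w5: B → B → B → B → B → B → B → B → B → B → B → B → A → D  → end D, rejected

0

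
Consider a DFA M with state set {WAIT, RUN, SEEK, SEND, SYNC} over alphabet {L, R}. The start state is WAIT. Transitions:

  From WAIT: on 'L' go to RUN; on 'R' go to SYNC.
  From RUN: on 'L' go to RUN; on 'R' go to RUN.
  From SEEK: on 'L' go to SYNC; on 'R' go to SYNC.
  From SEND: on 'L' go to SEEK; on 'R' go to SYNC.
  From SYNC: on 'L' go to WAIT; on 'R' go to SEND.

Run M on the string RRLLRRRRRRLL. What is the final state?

RUN

WAIT → SYNC → SEND → SEEK → SYNC → SEND → SYNC → SEND → SYNC → SEND → SYNC → WAIT → RUN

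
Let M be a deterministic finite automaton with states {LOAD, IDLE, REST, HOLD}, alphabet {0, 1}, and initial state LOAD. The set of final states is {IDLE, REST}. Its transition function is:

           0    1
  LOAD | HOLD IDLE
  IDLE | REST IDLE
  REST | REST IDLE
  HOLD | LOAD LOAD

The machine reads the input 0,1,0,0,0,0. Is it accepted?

LOAD → HOLD → LOAD → HOLD → LOAD → HOLD → LOAD
End state LOAD is not accepting.

No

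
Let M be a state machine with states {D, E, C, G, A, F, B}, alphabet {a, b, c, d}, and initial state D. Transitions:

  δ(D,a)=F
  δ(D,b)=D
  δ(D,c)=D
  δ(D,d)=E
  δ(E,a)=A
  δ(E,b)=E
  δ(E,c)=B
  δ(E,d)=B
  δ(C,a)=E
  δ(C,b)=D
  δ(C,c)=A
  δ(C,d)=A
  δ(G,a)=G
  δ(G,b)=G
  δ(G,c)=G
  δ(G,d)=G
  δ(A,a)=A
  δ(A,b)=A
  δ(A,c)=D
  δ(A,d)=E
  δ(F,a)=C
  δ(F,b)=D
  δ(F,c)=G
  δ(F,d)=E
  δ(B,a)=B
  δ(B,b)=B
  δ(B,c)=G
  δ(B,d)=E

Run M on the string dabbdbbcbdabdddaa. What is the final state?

A

D → E → A → A → A → E → E → E → B → B → E → A → A → E → B → E → A → A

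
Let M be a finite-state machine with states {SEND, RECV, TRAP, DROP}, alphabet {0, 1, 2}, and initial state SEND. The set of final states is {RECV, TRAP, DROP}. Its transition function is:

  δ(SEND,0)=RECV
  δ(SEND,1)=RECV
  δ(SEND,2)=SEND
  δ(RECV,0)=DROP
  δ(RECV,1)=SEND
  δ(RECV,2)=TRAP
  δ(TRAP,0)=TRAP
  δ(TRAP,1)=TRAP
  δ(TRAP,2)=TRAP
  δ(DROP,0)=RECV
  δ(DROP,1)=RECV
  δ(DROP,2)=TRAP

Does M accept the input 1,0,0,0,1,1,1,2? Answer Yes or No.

Yes

Trace: SEND -1-> RECV -0-> DROP -0-> RECV -0-> DROP -1-> RECV -1-> SEND -1-> RECV -2-> TRAP
End state TRAP is accepting.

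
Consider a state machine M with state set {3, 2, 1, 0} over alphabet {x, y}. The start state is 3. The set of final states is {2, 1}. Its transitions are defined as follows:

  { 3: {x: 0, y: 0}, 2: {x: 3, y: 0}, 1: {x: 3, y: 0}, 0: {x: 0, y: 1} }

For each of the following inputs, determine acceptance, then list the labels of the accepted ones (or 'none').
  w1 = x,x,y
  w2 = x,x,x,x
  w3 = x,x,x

w1: Trace: 3 -x-> 0 -x-> 0 -y-> 1  → end 1, accepted
w2: Trace: 3 -x-> 0 -x-> 0 -x-> 0 -x-> 0  → end 0, rejected
w3: Trace: 3 -x-> 0 -x-> 0 -x-> 0  → end 0, rejected

w1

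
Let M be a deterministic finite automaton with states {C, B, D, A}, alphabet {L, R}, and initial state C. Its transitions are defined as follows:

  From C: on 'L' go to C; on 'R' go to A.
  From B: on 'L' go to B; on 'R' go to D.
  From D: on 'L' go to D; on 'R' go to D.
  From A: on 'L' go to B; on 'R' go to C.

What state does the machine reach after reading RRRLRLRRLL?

D

start at C
read 'R': C → A
read 'R': A → C
read 'R': C → A
read 'L': A → B
read 'R': B → D
read 'L': D → D
read 'R': D → D
read 'R': D → D
read 'L': D → D
read 'L': D → D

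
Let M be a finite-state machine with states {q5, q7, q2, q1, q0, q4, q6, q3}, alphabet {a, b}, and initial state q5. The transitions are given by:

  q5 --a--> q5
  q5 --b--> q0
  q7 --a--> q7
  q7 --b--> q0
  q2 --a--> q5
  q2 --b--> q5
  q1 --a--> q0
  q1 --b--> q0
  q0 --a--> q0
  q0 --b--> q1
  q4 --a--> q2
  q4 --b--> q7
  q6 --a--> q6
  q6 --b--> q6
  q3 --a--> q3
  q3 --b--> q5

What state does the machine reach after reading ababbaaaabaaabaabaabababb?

start at q5
read 'a': q5 → q5
read 'b': q5 → q0
read 'a': q0 → q0
read 'b': q0 → q1
read 'b': q1 → q0
read 'a': q0 → q0
read 'a': q0 → q0
read 'a': q0 → q0
read 'a': q0 → q0
read 'b': q0 → q1
read 'a': q1 → q0
read 'a': q0 → q0
read 'a': q0 → q0
read 'b': q0 → q1
read 'a': q1 → q0
read 'a': q0 → q0
read 'b': q0 → q1
read 'a': q1 → q0
read 'a': q0 → q0
read 'b': q0 → q1
read 'a': q1 → q0
read 'b': q0 → q1
read 'a': q1 → q0
read 'b': q0 → q1
read 'b': q1 → q0

q0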